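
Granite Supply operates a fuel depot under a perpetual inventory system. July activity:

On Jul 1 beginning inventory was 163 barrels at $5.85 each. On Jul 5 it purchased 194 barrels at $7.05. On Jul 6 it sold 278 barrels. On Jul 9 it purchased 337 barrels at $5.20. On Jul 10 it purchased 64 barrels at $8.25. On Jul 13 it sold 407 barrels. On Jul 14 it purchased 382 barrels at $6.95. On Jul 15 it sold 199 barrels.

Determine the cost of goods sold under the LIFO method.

Jul 6, 278 sold [LIFO — newest first]: 194 @ $7.05 + 84 @ $5.85 = $1,859.10
Jul 13, 407 sold [LIFO — newest first]: 64 @ $8.25 + 337 @ $5.20 + 6 @ $5.85 = $2,315.50
Jul 15, 199 sold [LIFO — newest first]: 199 @ $6.95 = $1,383.05
Total COGS = $1,859.10 + $2,315.50 + $1,383.05 = $5,557.65
Ending inventory: 73 @ $5.85 + 183 @ $6.95 = $1,698.90

COGS = $5,557.65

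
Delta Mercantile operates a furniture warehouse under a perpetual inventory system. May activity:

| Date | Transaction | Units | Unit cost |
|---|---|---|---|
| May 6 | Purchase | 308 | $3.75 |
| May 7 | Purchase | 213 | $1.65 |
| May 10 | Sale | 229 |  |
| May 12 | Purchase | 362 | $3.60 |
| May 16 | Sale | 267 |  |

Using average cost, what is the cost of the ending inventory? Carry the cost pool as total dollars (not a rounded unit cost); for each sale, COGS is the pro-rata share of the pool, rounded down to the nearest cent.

Ending inventory = $1,270.78

After May 6: 308 on hand, pool $1,155.00 (≈ $3.7500 each)
After May 7: 521 on hand, pool $1,506.45 (≈ $2.8915 each)
May 10, sell 229: 229/521 × $1,506.45 → $662.14
After May 12: 654 on hand, pool $2,147.51 (≈ $3.2837 each)
May 16, sell 267: 267/654 × $2,147.51 → $876.73
Total COGS = $662.14 + $876.73 = $1,538.87
Ending inventory (cost pool remaining) = $1,270.78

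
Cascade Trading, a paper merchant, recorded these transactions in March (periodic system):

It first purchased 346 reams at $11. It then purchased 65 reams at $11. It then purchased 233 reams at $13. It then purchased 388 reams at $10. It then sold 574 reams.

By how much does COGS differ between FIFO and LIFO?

$342

FIFO COGS: 346 @ $11 + 65 @ $11 + 163 @ $13 = $6,640
LIFO COGS: 388 @ $10 + 186 @ $13 = $6,298
Difference = |$6,640 − $6,298| = $342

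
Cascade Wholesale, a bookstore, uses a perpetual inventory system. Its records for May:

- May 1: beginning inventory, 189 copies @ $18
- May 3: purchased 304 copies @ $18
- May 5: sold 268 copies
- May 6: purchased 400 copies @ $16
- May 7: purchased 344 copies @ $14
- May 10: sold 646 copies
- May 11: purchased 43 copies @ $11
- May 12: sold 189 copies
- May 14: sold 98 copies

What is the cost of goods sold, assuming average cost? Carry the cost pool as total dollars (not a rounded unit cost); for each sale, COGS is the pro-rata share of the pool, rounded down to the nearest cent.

After May 1: 189 on hand, pool $3,402.00 (≈ $18.0000 each)
After May 3: 493 on hand, pool $8,874.00 (≈ $18.0000 each)
May 5, sell 268: 268/493 × $8,874.00 → $4,824.00
After May 6: 625 on hand, pool $10,450.00 (≈ $16.7200 each)
After May 7: 969 on hand, pool $15,266.00 (≈ $15.7544 each)
May 10, sell 646: 646/969 × $15,266.00 → $10,177.33
After May 11: 366 on hand, pool $5,561.67 (≈ $15.1958 each)
May 12, sell 189: 189/366 × $5,561.67 → $2,872.00
May 14, sell 98: 98/177 × $2,689.67 → $1,489.19
Total COGS = $4,824.00 + $10,177.33 + $2,872.00 + $1,489.19 = $19,362.52
Ending inventory (cost pool remaining) = $1,200.48

COGS = $19,362.52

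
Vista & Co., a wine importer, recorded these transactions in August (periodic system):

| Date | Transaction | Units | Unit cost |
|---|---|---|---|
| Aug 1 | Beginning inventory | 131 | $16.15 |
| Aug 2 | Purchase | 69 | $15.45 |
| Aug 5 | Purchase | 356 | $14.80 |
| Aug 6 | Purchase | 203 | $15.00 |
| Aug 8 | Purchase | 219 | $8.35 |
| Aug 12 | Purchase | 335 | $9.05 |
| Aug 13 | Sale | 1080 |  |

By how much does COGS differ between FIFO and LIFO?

$1,561.45

FIFO COGS: 131 @ $16.15 + 69 @ $15.45 + 356 @ $14.80 + 203 @ $15.00 + 219 @ $8.35 + 102 @ $9.05 = $14,247.25
LIFO COGS: 335 @ $9.05 + 219 @ $8.35 + 203 @ $15.00 + 323 @ $14.80 = $12,685.80
Difference = |$14,247.25 − $12,685.80| = $1,561.45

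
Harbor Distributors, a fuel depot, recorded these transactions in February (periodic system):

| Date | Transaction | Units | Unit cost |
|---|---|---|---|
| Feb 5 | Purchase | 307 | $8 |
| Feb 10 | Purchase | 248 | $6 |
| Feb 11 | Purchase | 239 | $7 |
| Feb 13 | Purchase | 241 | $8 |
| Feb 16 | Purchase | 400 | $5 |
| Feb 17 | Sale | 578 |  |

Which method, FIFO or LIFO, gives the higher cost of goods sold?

FIFO COGS: 307 @ $8 + 248 @ $6 + 23 @ $7 = $4,105
LIFO COGS: 400 @ $5 + 178 @ $8 = $3,424

FIFO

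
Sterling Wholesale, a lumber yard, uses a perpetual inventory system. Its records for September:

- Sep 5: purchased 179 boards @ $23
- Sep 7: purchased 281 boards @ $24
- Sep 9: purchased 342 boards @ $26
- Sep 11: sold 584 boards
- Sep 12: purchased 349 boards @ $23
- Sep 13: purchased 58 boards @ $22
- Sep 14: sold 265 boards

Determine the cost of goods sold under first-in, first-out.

COGS = $20,834

Sep 11, 584 sold [FIFO — oldest first]: 179 @ $23 + 281 @ $24 + 124 @ $26 = $14,085
Sep 14, 265 sold [FIFO — oldest first]: 218 @ $26 + 47 @ $23 = $6,749
Total COGS = $14,085 + $6,749 = $20,834
Ending inventory: 302 @ $23 + 58 @ $22 = $8,222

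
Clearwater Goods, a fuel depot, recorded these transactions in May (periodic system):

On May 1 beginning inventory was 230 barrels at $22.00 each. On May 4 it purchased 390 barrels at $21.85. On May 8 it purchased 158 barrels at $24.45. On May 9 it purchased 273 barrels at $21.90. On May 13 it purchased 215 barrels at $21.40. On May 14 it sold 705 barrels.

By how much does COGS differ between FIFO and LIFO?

FIFO COGS: 230 @ $22.00 + 390 @ $21.85 + 85 @ $24.45 = $15,659.75
LIFO COGS: 215 @ $21.40 + 273 @ $21.90 + 158 @ $24.45 + 59 @ $21.85 = $15,731.95
Difference = |$15,659.75 − $15,731.95| = $72.20

$72.20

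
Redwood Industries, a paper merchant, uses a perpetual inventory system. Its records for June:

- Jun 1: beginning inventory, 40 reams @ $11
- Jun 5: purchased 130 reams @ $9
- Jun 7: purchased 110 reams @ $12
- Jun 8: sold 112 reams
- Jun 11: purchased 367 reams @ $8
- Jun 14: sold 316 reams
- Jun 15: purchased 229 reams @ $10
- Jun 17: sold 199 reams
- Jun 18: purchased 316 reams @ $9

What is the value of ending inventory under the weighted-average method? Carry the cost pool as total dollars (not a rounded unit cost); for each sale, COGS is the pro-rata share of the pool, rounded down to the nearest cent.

Ending inventory = $5,184.76

After Jun 1: 40 on hand, pool $440.00 (≈ $11.0000 each)
After Jun 5: 170 on hand, pool $1,610.00 (≈ $9.4706 each)
After Jun 7: 280 on hand, pool $2,930.00 (≈ $10.4643 each)
Jun 8, sell 112: 112/280 × $2,930.00 → $1,172.00
After Jun 11: 535 on hand, pool $4,694.00 (≈ $8.7738 each)
Jun 14, sell 316: 316/535 × $4,694.00 → $2,772.53
After Jun 15: 448 on hand, pool $4,211.47 (≈ $9.4006 each)
Jun 17, sell 199: 199/448 × $4,211.47 → $1,870.71
After Jun 18: 565 on hand, pool $5,184.76 (≈ $9.1766 each)
Total COGS = $1,172.00 + $2,772.53 + $1,870.71 = $5,815.24
Ending inventory (cost pool remaining) = $5,184.76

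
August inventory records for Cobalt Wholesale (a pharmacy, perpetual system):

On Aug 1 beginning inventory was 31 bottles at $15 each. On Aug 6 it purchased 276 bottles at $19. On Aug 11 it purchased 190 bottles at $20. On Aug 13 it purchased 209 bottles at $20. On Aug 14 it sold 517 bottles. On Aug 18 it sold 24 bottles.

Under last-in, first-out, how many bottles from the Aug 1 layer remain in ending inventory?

Aug 14, 517 sold [LIFO — newest first]: 209 @ $20 + 190 @ $20 + 118 @ $19 = $10,222
Aug 18, 24 sold [LIFO — newest first]: 24 @ $19 = $456
Total COGS = $10,222 + $456 = $10,678
Ending inventory: 31 @ $15 + 134 @ $19 = $3,011
Check: goods available $13,689 = COGS $10,678 + ending $3,011

31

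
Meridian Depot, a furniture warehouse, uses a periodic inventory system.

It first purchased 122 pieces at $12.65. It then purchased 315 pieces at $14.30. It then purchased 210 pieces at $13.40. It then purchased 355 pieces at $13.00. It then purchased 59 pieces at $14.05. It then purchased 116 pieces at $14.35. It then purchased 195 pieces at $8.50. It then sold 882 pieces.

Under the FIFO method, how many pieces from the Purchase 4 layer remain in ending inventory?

120

Sale 1 (882) [FIFO — oldest first]: 122 @ $12.65 + 315 @ $14.30 + 210 @ $13.40 + 235 @ $13.00 = $11,916.80
Ending inventory: 120 @ $13.00 + 59 @ $14.05 + 116 @ $14.35 + 195 @ $8.50 = $5,711.05
Check: goods available $17,627.85 = COGS $11,916.80 + ending $5,711.05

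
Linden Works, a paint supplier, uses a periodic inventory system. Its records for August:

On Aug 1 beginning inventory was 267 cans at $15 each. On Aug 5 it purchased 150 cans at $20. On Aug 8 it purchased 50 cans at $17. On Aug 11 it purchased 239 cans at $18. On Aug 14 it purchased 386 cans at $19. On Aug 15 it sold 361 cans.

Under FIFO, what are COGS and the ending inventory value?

Aug 15, 361 sold [FIFO — oldest first]: 267 @ $15 + 94 @ $20 = $5,885
Ending inventory: 56 @ $20 + 50 @ $17 + 239 @ $18 + 386 @ $19 = $13,606
Check: goods available $19,491 = COGS $5,885 + ending $13,606

COGS = $5,885; ending inventory = $13,606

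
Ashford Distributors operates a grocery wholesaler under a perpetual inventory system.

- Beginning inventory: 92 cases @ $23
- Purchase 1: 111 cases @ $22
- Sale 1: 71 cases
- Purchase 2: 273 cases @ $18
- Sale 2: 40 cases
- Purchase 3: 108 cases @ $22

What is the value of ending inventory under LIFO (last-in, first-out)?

Sale 1 (71) [LIFO — newest first]: 71 @ $22 = $1,562
Sale 2 (40) [LIFO — newest first]: 40 @ $18 = $720
Total COGS = $1,562 + $720 = $2,282
Ending inventory: 92 @ $23 + 40 @ $22 + 233 @ $18 + 108 @ $22 = $9,566

Ending inventory = $9,566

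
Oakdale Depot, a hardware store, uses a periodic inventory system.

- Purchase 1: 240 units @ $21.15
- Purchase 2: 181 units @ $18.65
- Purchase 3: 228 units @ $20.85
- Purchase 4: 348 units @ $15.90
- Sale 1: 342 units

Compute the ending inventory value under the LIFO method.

Ending inventory = $13,300.85

Sale 1 (342) [LIFO — newest first]: 342 @ $15.90 = $5,437.80
Ending inventory: 240 @ $21.15 + 181 @ $18.65 + 228 @ $20.85 + 6 @ $15.90 = $13,300.85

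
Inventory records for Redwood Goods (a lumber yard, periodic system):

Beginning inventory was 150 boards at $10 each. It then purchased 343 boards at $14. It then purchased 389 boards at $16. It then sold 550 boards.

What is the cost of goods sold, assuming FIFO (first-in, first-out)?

Sale 1 (550) [FIFO — oldest first]: 150 @ $10 + 343 @ $14 + 57 @ $16 = $7,214
Ending inventory: 332 @ $16 = $5,312
Check: goods available $12,526 = COGS $7,214 + ending $5,312

COGS = $7,214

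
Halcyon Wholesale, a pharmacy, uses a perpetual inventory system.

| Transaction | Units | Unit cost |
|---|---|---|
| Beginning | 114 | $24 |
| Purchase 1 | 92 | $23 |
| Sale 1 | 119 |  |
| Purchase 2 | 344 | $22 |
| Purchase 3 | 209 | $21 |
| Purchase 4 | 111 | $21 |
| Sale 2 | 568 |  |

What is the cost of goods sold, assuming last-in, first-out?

Sale 1 (119) [LIFO — newest first]: 92 @ $23 + 27 @ $24 = $2,764
Sale 2 (568) [LIFO — newest first]: 111 @ $21 + 209 @ $21 + 248 @ $22 = $12,176
Total COGS = $2,764 + $12,176 = $14,940
Ending inventory: 87 @ $24 + 96 @ $22 = $4,200

COGS = $14,940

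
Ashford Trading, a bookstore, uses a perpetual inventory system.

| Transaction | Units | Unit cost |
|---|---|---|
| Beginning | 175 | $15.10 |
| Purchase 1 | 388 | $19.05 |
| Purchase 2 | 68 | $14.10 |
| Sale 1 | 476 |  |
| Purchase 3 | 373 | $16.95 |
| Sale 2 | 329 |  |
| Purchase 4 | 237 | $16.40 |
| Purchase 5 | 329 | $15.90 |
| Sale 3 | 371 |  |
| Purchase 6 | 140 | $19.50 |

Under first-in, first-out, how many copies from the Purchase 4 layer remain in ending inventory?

65

Sale 1 (476) [FIFO — oldest first]: 175 @ $15.10 + 301 @ $19.05 = $8,376.55
Sale 2 (329) [FIFO — oldest first]: 87 @ $19.05 + 68 @ $14.10 + 174 @ $16.95 = $5,565.45
Sale 3 (371) [FIFO — oldest first]: 199 @ $16.95 + 172 @ $16.40 = $6,193.85
Total COGS = $8,376.55 + $5,565.45 + $6,193.85 = $20,135.85
Ending inventory: 65 @ $16.40 + 329 @ $15.90 + 140 @ $19.50 = $9,027.10
Check: goods available $29,162.95 = COGS $20,135.85 + ending $9,027.10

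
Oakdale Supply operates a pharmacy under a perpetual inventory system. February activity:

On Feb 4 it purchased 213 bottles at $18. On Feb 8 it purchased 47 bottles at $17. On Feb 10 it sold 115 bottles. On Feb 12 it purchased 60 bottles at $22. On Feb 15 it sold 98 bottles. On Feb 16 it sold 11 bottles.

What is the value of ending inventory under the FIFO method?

Ending inventory = $1,932

Feb 10, 115 sold [FIFO — oldest first]: 115 @ $18 = $2,070
Feb 15, 98 sold [FIFO — oldest first]: 98 @ $18 = $1,764
Feb 16, 11 sold [FIFO — oldest first]: 11 @ $17 = $187
Total COGS = $2,070 + $1,764 + $187 = $4,021
Ending inventory: 36 @ $17 + 60 @ $22 = $1,932
Check: goods available $5,953 = COGS $4,021 + ending $1,932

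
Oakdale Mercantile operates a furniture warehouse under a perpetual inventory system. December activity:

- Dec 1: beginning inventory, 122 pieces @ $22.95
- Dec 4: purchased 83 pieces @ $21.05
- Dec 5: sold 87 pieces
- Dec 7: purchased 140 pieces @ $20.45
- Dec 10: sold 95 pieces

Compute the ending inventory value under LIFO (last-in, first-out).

Ending inventory = $3,628.35

Dec 5, 87 sold [LIFO — newest first]: 83 @ $21.05 + 4 @ $22.95 = $1,838.95
Dec 10, 95 sold [LIFO — newest first]: 95 @ $20.45 = $1,942.75
Total COGS = $1,838.95 + $1,942.75 = $3,781.70
Ending inventory: 118 @ $22.95 + 45 @ $20.45 = $3,628.35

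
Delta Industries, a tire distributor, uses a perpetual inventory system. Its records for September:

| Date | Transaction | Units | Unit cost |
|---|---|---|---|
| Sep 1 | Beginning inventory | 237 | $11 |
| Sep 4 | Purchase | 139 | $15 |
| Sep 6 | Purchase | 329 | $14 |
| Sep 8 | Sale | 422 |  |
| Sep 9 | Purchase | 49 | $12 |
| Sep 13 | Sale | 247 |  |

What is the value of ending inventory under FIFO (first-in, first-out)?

Sep 8, 422 sold [FIFO — oldest first]: 237 @ $11 + 139 @ $15 + 46 @ $14 = $5,336
Sep 13, 247 sold [FIFO — oldest first]: 247 @ $14 = $3,458
Total COGS = $5,336 + $3,458 = $8,794
Ending inventory: 36 @ $14 + 49 @ $12 = $1,092

Ending inventory = $1,092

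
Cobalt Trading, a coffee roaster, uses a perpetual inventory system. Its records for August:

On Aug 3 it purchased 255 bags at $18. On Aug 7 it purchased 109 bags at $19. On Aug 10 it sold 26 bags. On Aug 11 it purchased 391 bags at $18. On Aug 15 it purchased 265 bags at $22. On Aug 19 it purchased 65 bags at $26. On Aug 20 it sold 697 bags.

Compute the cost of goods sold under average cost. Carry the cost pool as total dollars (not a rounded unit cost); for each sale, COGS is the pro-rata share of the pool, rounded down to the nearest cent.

After Aug 3: 255 on hand, pool $4,590.00 (≈ $18.0000 each)
After Aug 7: 364 on hand, pool $6,661.00 (≈ $18.2995 each)
Aug 10, sell 26: 26/364 × $6,661.00 → $475.78
After Aug 11: 729 on hand, pool $13,223.22 (≈ $18.1388 each)
After Aug 15: 994 on hand, pool $19,053.22 (≈ $19.1682 each)
After Aug 19: 1059 on hand, pool $20,743.22 (≈ $19.5876 each)
Aug 20, sell 697: 697/1059 × $20,743.22 → $13,652.52
Total COGS = $475.78 + $13,652.52 = $14,128.30
Ending inventory (cost pool remaining) = $7,090.70
Check: goods available $21,219.00 = COGS $14,128.30 + ending $7,090.70

COGS = $14,128.30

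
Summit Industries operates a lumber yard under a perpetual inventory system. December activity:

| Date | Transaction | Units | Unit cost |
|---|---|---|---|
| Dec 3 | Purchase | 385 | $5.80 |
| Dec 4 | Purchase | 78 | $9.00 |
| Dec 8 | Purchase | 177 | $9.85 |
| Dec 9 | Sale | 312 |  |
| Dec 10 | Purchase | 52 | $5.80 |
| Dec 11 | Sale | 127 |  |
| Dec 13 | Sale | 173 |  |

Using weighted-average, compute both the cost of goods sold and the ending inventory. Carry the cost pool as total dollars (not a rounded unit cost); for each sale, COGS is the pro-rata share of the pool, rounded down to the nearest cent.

After Dec 3: 385 on hand, pool $2,233.00 (≈ $5.8000 each)
After Dec 4: 463 on hand, pool $2,935.00 (≈ $6.3391 each)
After Dec 8: 640 on hand, pool $4,678.45 (≈ $7.3101 each)
Dec 9, sell 312: 312/640 × $4,678.45 → $2,280.74
After Dec 10: 380 on hand, pool $2,699.31 (≈ $7.1034 each)
Dec 11, sell 127: 127/380 × $2,699.31 → $902.13
Dec 13, sell 173: 173/253 × $1,797.18 → $1,228.90
Total COGS = $2,280.74 + $902.13 + $1,228.90 = $4,411.77
Ending inventory (cost pool remaining) = $568.28

COGS = $4,411.77; ending inventory = $568.28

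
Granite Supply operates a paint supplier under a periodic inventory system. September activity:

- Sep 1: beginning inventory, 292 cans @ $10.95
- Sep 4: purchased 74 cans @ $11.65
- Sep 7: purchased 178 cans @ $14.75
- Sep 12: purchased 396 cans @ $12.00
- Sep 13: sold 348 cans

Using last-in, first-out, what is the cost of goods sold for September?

Sep 13, 348 sold [LIFO — newest first]: 348 @ $12.00 = $4,176.00
Ending inventory: 292 @ $10.95 + 74 @ $11.65 + 178 @ $14.75 + 48 @ $12.00 = $7,261.00

COGS = $4,176.00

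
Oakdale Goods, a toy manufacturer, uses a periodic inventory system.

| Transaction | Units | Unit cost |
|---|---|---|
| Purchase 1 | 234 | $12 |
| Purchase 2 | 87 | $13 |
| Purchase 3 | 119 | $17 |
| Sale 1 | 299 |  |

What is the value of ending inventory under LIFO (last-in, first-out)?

Sale 1 (299) [LIFO — newest first]: 119 @ $17 + 87 @ $13 + 93 @ $12 = $4,270
Ending inventory: 141 @ $12 = $1,692

Ending inventory = $1,692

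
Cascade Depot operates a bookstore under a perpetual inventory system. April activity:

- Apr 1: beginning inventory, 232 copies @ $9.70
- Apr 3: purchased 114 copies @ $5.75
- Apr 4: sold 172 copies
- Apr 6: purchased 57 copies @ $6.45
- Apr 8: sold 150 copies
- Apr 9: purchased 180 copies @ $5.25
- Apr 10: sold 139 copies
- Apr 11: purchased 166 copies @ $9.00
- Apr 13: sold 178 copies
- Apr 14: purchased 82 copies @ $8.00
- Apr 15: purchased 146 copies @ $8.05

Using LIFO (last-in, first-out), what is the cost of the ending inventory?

Ending inventory = $2,769.25

Apr 4, 172 sold [LIFO — newest first]: 114 @ $5.75 + 58 @ $9.70 = $1,218.10
Apr 8, 150 sold [LIFO — newest first]: 57 @ $6.45 + 93 @ $9.70 = $1,269.75
Apr 10, 139 sold [LIFO — newest first]: 139 @ $5.25 = $729.75
Apr 13, 178 sold [LIFO — newest first]: 166 @ $9.00 + 12 @ $5.25 = $1,557.00
Total COGS = $1,218.10 + $1,269.75 + $729.75 + $1,557.00 = $4,774.60
Ending inventory: 81 @ $9.70 + 29 @ $5.25 + 82 @ $8.00 + 146 @ $8.05 = $2,769.25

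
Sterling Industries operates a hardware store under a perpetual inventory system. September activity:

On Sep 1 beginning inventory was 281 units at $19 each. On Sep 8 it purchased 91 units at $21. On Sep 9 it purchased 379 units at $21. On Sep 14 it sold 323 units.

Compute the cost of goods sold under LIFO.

COGS = $6,783

Sep 14, 323 sold [LIFO — newest first]: 323 @ $21 = $6,783
Ending inventory: 281 @ $19 + 91 @ $21 + 56 @ $21 = $8,426
Check: goods available $15,209 = COGS $6,783 + ending $8,426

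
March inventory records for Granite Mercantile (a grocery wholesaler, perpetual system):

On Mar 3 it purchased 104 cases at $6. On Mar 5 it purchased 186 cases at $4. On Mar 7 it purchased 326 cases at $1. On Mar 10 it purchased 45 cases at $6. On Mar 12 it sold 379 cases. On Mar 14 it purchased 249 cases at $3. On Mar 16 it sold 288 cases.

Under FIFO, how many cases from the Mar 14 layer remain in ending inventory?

Mar 12, 379 sold [FIFO — oldest first]: 104 @ $6 + 186 @ $4 + 89 @ $1 = $1,457
Mar 16, 288 sold [FIFO — oldest first]: 237 @ $1 + 45 @ $6 + 6 @ $3 = $525
Total COGS = $1,457 + $525 = $1,982
Ending inventory: 243 @ $3 = $729

243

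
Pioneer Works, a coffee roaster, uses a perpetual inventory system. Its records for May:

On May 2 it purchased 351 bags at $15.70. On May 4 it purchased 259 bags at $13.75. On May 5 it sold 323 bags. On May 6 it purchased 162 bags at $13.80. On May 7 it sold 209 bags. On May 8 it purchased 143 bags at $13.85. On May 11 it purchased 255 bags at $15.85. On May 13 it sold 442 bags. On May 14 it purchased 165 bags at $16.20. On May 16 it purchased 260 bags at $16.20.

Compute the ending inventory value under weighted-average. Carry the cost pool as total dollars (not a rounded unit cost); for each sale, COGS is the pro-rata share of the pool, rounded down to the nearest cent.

After May 2: 351 on hand, pool $5,510.70 (≈ $15.7000 each)
After May 4: 610 on hand, pool $9,071.95 (≈ $14.8720 each)
May 5, sell 323: 323/610 × $9,071.95 → $4,803.67
After May 6: 449 on hand, pool $6,503.88 (≈ $14.4853 each)
May 7, sell 209: 209/449 × $6,503.88 → $3,027.41
After May 8: 383 on hand, pool $5,457.02 (≈ $14.2481 each)
After May 11: 638 on hand, pool $9,498.77 (≈ $14.8884 each)
May 13, sell 442: 442/638 × $9,498.77 → $6,580.65
After May 14: 361 on hand, pool $5,591.12 (≈ $15.4879 each)
After May 16: 621 on hand, pool $9,803.12 (≈ $15.7860 each)
Total COGS = $4,803.67 + $3,027.41 + $6,580.65 = $14,411.73
Ending inventory (cost pool remaining) = $9,803.12

Ending inventory = $9,803.12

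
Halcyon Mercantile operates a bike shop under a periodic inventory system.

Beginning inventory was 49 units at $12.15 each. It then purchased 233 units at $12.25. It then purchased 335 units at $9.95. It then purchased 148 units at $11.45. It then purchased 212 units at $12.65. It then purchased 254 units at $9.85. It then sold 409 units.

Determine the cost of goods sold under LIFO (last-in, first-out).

Sale 1 (409) [LIFO — newest first]: 254 @ $9.85 + 155 @ $12.65 = $4,462.65
Ending inventory: 49 @ $12.15 + 233 @ $12.25 + 335 @ $9.95 + 148 @ $11.45 + 57 @ $12.65 = $9,198.50

COGS = $4,462.65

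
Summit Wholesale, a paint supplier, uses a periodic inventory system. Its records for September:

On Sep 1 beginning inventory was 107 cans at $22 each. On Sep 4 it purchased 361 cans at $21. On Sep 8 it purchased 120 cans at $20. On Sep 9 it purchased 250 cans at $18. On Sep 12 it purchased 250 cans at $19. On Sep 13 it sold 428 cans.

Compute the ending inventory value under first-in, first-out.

Sep 13, 428 sold [FIFO — oldest first]: 107 @ $22 + 321 @ $21 = $9,095
Ending inventory: 40 @ $21 + 120 @ $20 + 250 @ $18 + 250 @ $19 = $12,490

Ending inventory = $12,490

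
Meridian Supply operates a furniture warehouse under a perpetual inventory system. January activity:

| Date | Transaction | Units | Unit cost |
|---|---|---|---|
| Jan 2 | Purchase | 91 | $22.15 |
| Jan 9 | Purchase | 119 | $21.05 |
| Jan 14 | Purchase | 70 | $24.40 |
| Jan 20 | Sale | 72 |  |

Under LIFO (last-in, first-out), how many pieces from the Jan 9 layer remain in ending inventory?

Jan 20, 72 sold [LIFO — newest first]: 70 @ $24.40 + 2 @ $21.05 = $1,750.10
Ending inventory: 91 @ $22.15 + 117 @ $21.05 = $4,478.50

117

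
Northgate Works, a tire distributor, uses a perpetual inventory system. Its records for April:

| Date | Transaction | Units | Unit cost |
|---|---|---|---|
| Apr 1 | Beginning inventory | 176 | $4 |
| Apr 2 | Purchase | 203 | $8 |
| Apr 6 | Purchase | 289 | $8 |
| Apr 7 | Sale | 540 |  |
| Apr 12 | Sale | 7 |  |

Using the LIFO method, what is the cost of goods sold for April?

Apr 7, 540 sold [LIFO — newest first]: 289 @ $8 + 203 @ $8 + 48 @ $4 = $4,128
Apr 12, 7 sold [LIFO — newest first]: 7 @ $4 = $28
Total COGS = $4,128 + $28 = $4,156
Ending inventory: 121 @ $4 = $484

COGS = $4,156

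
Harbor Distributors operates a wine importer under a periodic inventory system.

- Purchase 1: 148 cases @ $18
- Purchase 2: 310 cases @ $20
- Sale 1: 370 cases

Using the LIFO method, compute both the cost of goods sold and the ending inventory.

Sale 1 (370) [LIFO — newest first]: 310 @ $20 + 60 @ $18 = $7,280
Ending inventory: 88 @ $18 = $1,584
Check: goods available $8,864 = COGS $7,280 + ending $1,584

COGS = $7,280; ending inventory = $1,584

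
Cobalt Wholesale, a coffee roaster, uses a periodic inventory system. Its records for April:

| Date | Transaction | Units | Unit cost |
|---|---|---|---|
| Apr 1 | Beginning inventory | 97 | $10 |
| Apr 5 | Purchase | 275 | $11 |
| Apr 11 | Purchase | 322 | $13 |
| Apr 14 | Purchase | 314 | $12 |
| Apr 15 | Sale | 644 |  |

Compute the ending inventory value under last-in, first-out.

Apr 15, 644 sold [LIFO — newest first]: 314 @ $12 + 322 @ $13 + 8 @ $11 = $8,042
Ending inventory: 97 @ $10 + 267 @ $11 = $3,907

Ending inventory = $3,907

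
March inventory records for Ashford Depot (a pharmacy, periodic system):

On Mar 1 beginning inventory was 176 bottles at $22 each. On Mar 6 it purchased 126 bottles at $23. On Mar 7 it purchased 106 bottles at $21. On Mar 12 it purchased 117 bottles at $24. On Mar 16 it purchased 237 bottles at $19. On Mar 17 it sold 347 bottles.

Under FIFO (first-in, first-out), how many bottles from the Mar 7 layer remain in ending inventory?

61

Mar 17, 347 sold [FIFO — oldest first]: 176 @ $22 + 126 @ $23 + 45 @ $21 = $7,715
Ending inventory: 61 @ $21 + 117 @ $24 + 237 @ $19 = $8,592
Check: goods available $16,307 = COGS $7,715 + ending $8,592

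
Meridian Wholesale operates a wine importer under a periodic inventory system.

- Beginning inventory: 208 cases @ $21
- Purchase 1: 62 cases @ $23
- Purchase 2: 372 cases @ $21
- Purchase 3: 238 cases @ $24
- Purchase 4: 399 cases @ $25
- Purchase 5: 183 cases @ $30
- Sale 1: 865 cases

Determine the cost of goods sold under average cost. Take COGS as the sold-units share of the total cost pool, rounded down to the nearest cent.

COGS = $20,579.54

Sale 1, sell 865: 865/1462 × $34,783.00 → $20,579.54
Ending inventory (cost pool remaining) = $14,203.46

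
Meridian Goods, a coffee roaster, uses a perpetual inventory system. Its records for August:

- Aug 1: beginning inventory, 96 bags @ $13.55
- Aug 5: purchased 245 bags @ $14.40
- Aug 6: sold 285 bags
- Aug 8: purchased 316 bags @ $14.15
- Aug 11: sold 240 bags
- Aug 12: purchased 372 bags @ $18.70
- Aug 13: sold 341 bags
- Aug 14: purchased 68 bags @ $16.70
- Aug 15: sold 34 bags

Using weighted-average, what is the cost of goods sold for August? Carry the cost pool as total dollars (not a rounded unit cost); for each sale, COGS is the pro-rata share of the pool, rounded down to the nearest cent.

COGS = $13,989.87

After Aug 1: 96 on hand, pool $1,300.80 (≈ $13.5500 each)
After Aug 5: 341 on hand, pool $4,828.80 (≈ $14.1607 each)
Aug 6, sell 285: 285/341 × $4,828.80 → $4,035.80
After Aug 8: 372 on hand, pool $5,264.40 (≈ $14.1516 each)
Aug 11, sell 240: 240/372 × $5,264.40 → $3,396.38
After Aug 12: 504 on hand, pool $8,824.42 (≈ $17.5088 each)
Aug 13, sell 341: 341/504 × $8,824.42 → $5,970.49
After Aug 14: 231 on hand, pool $3,989.53 (≈ $17.2707 each)
Aug 15, sell 34: 34/231 × $3,989.53 → $587.20
Total COGS = $4,035.80 + $3,396.38 + $5,970.49 + $587.20 = $13,989.87
Ending inventory (cost pool remaining) = $3,402.33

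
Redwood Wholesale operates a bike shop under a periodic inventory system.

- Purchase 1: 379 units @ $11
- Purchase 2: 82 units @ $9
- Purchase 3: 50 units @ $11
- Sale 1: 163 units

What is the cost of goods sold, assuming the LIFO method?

Sale 1 (163) [LIFO — newest first]: 50 @ $11 + 82 @ $9 + 31 @ $11 = $1,629
Ending inventory: 348 @ $11 = $3,828

COGS = $1,629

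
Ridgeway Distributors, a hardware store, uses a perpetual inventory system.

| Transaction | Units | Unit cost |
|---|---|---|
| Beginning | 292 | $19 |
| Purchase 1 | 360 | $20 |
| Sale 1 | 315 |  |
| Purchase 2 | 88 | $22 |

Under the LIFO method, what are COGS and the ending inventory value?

COGS = $6,300; ending inventory = $8,384

Sale 1 (315) [LIFO — newest first]: 315 @ $20 = $6,300
Ending inventory: 292 @ $19 + 45 @ $20 + 88 @ $22 = $8,384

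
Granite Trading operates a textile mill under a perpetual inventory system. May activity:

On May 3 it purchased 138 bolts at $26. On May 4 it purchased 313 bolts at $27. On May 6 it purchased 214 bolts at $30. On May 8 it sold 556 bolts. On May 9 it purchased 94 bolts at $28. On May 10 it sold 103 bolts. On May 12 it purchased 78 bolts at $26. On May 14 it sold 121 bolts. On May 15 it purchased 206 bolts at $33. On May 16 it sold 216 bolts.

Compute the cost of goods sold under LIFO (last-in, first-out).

COGS = $28,695

May 8, 556 sold [LIFO — newest first]: 214 @ $30 + 313 @ $27 + 29 @ $26 = $15,625
May 10, 103 sold [LIFO — newest first]: 94 @ $28 + 9 @ $26 = $2,866
May 14, 121 sold [LIFO — newest first]: 78 @ $26 + 43 @ $26 = $3,146
May 16, 216 sold [LIFO — newest first]: 206 @ $33 + 10 @ $26 = $7,058
Total COGS = $15,625 + $2,866 + $3,146 + $7,058 = $28,695
Ending inventory: 47 @ $26 = $1,222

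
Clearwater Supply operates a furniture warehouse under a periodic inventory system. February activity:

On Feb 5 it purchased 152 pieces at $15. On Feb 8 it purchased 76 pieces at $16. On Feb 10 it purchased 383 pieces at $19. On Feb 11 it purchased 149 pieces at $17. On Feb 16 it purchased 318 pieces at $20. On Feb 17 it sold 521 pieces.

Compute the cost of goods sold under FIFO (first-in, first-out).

Feb 17, 521 sold [FIFO — oldest first]: 152 @ $15 + 76 @ $16 + 293 @ $19 = $9,063
Ending inventory: 90 @ $19 + 149 @ $17 + 318 @ $20 = $10,603
Check: goods available $19,666 = COGS $9,063 + ending $10,603

COGS = $9,063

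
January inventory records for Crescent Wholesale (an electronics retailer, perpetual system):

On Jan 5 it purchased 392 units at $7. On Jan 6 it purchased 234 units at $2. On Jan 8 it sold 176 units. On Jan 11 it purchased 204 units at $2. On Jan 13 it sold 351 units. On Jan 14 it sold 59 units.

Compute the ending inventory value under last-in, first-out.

Ending inventory = $1,708

Jan 8, 176 sold [LIFO — newest first]: 176 @ $2 = $352
Jan 13, 351 sold [LIFO — newest first]: 204 @ $2 + 58 @ $2 + 89 @ $7 = $1,147
Jan 14, 59 sold [LIFO — newest first]: 59 @ $7 = $413
Total COGS = $352 + $1,147 + $413 = $1,912
Ending inventory: 244 @ $7 = $1,708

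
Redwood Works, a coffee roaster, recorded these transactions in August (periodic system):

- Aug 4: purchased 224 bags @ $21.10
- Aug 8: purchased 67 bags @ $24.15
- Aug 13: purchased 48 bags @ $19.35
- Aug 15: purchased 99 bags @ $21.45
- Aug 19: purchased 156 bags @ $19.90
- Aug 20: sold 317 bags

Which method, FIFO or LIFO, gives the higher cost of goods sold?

FIFO

FIFO COGS: 224 @ $21.10 + 67 @ $24.15 + 26 @ $19.35 = $6,847.55
LIFO COGS: 156 @ $19.90 + 99 @ $21.45 + 48 @ $19.35 + 14 @ $24.15 = $6,494.85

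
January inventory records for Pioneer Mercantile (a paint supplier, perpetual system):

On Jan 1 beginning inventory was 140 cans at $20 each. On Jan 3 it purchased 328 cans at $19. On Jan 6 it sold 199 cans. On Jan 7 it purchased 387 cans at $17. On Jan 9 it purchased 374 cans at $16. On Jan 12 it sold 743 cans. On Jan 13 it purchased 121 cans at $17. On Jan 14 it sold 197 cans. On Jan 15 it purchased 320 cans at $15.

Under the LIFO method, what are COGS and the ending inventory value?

COGS = $19,503; ending inventory = $8,949

Jan 6, 199 sold [LIFO — newest first]: 199 @ $19 = $3,781
Jan 12, 743 sold [LIFO — newest first]: 374 @ $16 + 369 @ $17 = $12,257
Jan 14, 197 sold [LIFO — newest first]: 121 @ $17 + 18 @ $17 + 58 @ $19 = $3,465
Total COGS = $3,781 + $12,257 + $3,465 = $19,503
Ending inventory: 140 @ $20 + 71 @ $19 + 320 @ $15 = $8,949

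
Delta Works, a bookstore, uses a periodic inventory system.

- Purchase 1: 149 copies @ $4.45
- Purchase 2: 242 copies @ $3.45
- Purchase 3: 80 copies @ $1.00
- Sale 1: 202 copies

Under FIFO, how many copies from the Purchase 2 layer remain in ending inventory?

Sale 1 (202) [FIFO — oldest first]: 149 @ $4.45 + 53 @ $3.45 = $845.90
Ending inventory: 189 @ $3.45 + 80 @ $1.00 = $732.05

189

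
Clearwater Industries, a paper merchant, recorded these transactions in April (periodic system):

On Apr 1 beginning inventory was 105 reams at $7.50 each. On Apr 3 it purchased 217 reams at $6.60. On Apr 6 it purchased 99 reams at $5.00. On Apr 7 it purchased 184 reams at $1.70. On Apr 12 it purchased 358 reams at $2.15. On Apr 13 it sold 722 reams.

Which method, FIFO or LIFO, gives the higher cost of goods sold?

FIFO COGS: 105 @ $7.50 + 217 @ $6.60 + 99 @ $5.00 + 184 @ $1.70 + 117 @ $2.15 = $3,279.05
LIFO COGS: 358 @ $2.15 + 184 @ $1.70 + 99 @ $5.00 + 81 @ $6.60 = $2,112.10

FIFO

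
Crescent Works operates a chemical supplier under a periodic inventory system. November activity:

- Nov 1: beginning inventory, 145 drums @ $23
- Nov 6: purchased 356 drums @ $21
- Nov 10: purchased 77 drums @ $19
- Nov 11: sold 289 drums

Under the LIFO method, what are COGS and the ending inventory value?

Nov 11, 289 sold [LIFO — newest first]: 77 @ $19 + 212 @ $21 = $5,915
Ending inventory: 145 @ $23 + 144 @ $21 = $6,359
Check: goods available $12,274 = COGS $5,915 + ending $6,359

COGS = $5,915; ending inventory = $6,359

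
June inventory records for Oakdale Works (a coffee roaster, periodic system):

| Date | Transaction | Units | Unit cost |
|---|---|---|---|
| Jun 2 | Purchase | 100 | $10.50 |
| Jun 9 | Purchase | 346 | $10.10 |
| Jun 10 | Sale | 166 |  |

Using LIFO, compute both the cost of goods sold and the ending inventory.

COGS = $1,676.60; ending inventory = $2,868.00

Jun 10, 166 sold [LIFO — newest first]: 166 @ $10.10 = $1,676.60
Ending inventory: 100 @ $10.50 + 180 @ $10.10 = $2,868.00
Check: goods available $4,544.60 = COGS $1,676.60 + ending $2,868.00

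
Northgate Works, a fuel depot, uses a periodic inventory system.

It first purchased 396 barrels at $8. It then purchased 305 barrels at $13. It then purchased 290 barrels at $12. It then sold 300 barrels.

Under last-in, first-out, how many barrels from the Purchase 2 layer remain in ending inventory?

295

Sale 1 (300) [LIFO — newest first]: 290 @ $12 + 10 @ $13 = $3,610
Ending inventory: 396 @ $8 + 295 @ $13 = $7,003
Check: goods available $10,613 = COGS $3,610 + ending $7,003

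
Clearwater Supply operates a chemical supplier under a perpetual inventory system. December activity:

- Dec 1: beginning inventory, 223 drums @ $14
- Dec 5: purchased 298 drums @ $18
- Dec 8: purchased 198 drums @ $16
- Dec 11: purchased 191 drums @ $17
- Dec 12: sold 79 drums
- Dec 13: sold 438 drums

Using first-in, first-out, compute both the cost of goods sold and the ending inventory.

Dec 12, 79 sold [FIFO — oldest first]: 79 @ $14 = $1,106
Dec 13, 438 sold [FIFO — oldest first]: 144 @ $14 + 294 @ $18 = $7,308
Total COGS = $1,106 + $7,308 = $8,414
Ending inventory: 4 @ $18 + 198 @ $16 + 191 @ $17 = $6,487
Check: goods available $14,901 = COGS $8,414 + ending $6,487

COGS = $8,414; ending inventory = $6,487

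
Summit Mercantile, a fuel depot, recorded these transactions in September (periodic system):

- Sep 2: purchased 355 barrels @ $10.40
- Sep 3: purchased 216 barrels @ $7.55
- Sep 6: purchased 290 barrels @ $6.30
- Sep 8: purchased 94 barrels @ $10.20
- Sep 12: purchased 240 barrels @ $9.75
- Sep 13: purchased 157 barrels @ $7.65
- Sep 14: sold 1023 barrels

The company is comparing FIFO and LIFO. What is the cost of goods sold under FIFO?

COGS = $8,771.60

FIFO COGS: 355 @ $10.40 + 216 @ $7.55 + 290 @ $6.30 + 94 @ $10.20 + 68 @ $9.75 = $8,771.60
LIFO COGS: 157 @ $7.65 + 240 @ $9.75 + 94 @ $10.20 + 290 @ $6.30 + 216 @ $7.55 + 26 @ $10.40 = $8,228.05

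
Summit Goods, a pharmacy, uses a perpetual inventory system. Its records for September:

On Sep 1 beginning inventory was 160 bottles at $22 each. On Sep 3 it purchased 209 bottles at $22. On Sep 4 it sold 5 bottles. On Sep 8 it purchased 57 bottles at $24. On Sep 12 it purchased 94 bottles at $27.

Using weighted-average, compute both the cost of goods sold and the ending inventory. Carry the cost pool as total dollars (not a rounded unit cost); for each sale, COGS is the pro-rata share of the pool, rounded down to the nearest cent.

After Sep 1: 160 on hand, pool $3,520.00 (≈ $22.0000 each)
After Sep 3: 369 on hand, pool $8,118.00 (≈ $22.0000 each)
Sep 4, sell 5: 5/369 × $8,118.00 → $110.00
After Sep 8: 421 on hand, pool $9,376.00 (≈ $22.2708 each)
After Sep 12: 515 on hand, pool $11,914.00 (≈ $23.1340 each)
Ending inventory (cost pool remaining) = $11,914.00
Check: goods available $12,024.00 = COGS $110.00 + ending $11,914.00

COGS = $110.00; ending inventory = $11,914.00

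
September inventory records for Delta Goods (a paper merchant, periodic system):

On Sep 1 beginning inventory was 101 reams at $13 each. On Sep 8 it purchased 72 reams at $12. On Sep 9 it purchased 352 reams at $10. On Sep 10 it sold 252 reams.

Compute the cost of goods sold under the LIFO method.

Sep 10, 252 sold [LIFO — newest first]: 252 @ $10 = $2,520
Ending inventory: 101 @ $13 + 72 @ $12 + 100 @ $10 = $3,177

COGS = $2,520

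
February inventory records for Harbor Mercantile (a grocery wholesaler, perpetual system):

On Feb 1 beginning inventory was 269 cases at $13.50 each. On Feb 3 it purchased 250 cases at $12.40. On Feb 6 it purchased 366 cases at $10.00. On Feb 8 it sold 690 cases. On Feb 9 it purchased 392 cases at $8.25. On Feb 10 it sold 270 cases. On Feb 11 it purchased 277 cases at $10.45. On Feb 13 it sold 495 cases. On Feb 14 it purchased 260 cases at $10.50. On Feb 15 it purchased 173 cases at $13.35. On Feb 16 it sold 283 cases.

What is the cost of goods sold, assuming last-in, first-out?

Feb 8, 690 sold [LIFO — newest first]: 366 @ $10.00 + 250 @ $12.40 + 74 @ $13.50 = $7,759.00
Feb 10, 270 sold [LIFO — newest first]: 270 @ $8.25 = $2,227.50
Feb 13, 495 sold [LIFO — newest first]: 277 @ $10.45 + 122 @ $8.25 + 96 @ $13.50 = $5,197.15
Feb 16, 283 sold [LIFO — newest first]: 173 @ $13.35 + 110 @ $10.50 = $3,464.55
Total COGS = $7,759.00 + $2,227.50 + $5,197.15 + $3,464.55 = $18,648.20
Ending inventory: 99 @ $13.50 + 150 @ $10.50 = $2,911.50

COGS = $18,648.20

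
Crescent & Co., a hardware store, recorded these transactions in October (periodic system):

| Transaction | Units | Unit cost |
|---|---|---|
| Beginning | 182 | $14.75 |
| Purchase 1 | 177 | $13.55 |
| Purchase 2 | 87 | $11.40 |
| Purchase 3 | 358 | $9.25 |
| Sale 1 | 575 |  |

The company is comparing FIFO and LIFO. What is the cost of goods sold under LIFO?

COGS = $6,064.80

FIFO COGS: 182 @ $14.75 + 177 @ $13.55 + 87 @ $11.40 + 129 @ $9.25 = $7,267.90
LIFO COGS: 358 @ $9.25 + 87 @ $11.40 + 130 @ $13.55 = $6,064.80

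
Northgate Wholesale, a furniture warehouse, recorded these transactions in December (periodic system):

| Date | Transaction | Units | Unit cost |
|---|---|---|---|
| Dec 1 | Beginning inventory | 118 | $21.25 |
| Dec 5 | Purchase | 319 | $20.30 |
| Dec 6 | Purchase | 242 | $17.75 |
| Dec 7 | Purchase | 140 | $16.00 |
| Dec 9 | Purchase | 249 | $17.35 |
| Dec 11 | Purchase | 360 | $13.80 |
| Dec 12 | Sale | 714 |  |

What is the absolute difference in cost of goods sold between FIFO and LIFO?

$2,870.55

FIFO COGS: 118 @ $21.25 + 319 @ $20.30 + 242 @ $17.75 + 35 @ $16.00 = $13,838.70
LIFO COGS: 360 @ $13.80 + 249 @ $17.35 + 105 @ $16.00 = $10,968.15
Difference = |$13,838.70 − $10,968.15| = $2,870.55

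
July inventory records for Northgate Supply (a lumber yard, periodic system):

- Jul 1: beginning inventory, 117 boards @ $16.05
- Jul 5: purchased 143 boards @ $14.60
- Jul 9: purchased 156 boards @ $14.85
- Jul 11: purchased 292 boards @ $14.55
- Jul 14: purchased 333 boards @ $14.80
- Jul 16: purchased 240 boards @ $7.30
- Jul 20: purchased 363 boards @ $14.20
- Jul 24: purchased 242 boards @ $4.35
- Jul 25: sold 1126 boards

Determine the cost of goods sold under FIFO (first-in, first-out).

Jul 25, 1126 sold [FIFO — oldest first]: 117 @ $16.05 + 143 @ $14.60 + 156 @ $14.85 + 292 @ $14.55 + 333 @ $14.80 + 85 @ $7.30 = $16,079.75
Ending inventory: 155 @ $7.30 + 363 @ $14.20 + 242 @ $4.35 = $7,338.80

COGS = $16,079.75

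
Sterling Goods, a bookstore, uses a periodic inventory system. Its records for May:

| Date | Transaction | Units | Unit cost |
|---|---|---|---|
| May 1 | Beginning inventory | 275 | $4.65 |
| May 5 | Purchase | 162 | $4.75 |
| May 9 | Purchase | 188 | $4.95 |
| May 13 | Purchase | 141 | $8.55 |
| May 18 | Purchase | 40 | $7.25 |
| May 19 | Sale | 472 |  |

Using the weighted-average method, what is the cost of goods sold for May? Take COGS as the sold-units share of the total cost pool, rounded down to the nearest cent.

May 19, sell 472: 472/806 × $4,474.40 → $2,620.24
Ending inventory (cost pool remaining) = $1,854.16

COGS = $2,620.24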